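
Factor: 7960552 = 2^3*31^1 * 32099^1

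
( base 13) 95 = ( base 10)122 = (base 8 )172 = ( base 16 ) 7a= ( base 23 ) 57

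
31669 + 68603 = 100272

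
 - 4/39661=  - 1 + 39657/39661=- 0.00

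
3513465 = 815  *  4311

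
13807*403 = 5564221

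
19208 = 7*2744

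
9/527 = 9/527  =  0.02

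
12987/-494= - 27 + 27/38 =-26.29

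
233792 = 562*416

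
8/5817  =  8/5817=0.00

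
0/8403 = 0  =  0.00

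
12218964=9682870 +2536094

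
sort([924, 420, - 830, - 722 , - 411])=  [ - 830, - 722, - 411,420, 924]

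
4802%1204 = 1190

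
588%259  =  70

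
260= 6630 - 6370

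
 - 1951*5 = -9755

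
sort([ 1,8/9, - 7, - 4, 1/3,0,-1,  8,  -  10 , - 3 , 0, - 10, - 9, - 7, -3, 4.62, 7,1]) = [ - 10,  -  10,- 9 , - 7, - 7,-4,-3, - 3, - 1 , 0, 0, 1/3, 8/9,  1,  1,4.62, 7,8 ]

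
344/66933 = 344/66933 = 0.01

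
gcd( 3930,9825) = 1965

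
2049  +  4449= 6498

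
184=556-372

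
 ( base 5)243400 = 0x2409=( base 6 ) 110413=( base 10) 9225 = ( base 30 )a7f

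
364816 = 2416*151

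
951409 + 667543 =1618952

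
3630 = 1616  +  2014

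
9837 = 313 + 9524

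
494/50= 9+ 22/25 = 9.88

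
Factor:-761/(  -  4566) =2^(-1)*3^ ( - 1) =1/6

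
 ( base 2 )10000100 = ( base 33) 40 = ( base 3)11220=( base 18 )76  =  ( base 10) 132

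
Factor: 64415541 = 3^1*4049^1*5303^1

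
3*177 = 531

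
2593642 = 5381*482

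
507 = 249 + 258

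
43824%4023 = 3594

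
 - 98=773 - 871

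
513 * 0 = 0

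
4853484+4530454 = 9383938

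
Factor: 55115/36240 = 2^(-4 )*3^ (-1 )*73^1 = 73/48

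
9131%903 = 101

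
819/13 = 63=63.00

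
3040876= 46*66106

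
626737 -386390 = 240347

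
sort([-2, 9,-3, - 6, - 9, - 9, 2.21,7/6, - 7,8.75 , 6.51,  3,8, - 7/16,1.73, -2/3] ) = [-9, - 9, -7, - 6, -3, - 2, - 2/3, - 7/16,7/6,1.73, 2.21, 3,6.51,8,8.75, 9 ]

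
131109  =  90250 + 40859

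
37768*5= 188840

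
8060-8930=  - 870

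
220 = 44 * 5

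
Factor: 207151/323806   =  2^( -1)*229^ (-1)*293^1 = 293/458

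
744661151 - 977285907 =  - 232624756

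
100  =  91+9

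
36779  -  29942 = 6837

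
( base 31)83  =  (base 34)7d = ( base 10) 251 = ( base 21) BK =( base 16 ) fb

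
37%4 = 1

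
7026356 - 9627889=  -2601533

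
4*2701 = 10804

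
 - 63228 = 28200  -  91428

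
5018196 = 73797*68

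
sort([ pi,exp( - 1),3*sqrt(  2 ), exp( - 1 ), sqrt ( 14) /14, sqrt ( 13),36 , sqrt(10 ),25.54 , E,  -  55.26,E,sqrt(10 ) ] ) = [ - 55.26,sqrt(14 )/14, exp(  -  1 ),exp(-1),  E, E, pi,sqrt( 10 ),sqrt(10),sqrt(13 ),3  *  sqrt ( 2 ), 25.54,36]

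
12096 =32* 378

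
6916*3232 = 22352512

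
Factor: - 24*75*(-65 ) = 2^3*3^2*5^3*13^1 = 117000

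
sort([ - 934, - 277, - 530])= [ - 934, - 530, - 277] 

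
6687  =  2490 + 4197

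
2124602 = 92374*23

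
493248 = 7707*64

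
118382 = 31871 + 86511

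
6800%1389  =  1244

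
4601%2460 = 2141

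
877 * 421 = 369217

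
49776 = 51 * 976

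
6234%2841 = 552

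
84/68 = 1 + 4/17  =  1.24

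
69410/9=7712+2/9  =  7712.22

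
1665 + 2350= 4015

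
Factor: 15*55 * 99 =3^3 * 5^2*11^2 = 81675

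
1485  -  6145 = -4660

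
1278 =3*426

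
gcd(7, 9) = 1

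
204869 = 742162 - 537293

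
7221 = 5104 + 2117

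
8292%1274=648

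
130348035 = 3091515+127256520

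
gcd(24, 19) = 1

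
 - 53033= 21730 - 74763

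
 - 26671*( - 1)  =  26671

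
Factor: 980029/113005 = 5^( - 1)*97^(  -  1)*233^( -1)* 283^1* 3463^1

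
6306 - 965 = 5341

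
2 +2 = 4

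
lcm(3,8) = 24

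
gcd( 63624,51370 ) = 22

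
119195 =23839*5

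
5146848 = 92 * 55944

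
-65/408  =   -65/408 = - 0.16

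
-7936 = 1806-9742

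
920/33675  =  184/6735 = 0.03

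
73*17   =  1241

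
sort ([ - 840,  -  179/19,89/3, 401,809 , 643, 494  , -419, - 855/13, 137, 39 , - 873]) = [-873, - 840, - 419 , - 855/13, - 179/19, 89/3 , 39 , 137,401, 494,  643,809]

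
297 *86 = 25542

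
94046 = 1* 94046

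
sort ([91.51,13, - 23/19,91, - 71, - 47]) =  [  -  71, - 47, - 23/19,  13, 91,91.51 ]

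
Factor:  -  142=-2^1*71^1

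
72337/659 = 72337/659 = 109.77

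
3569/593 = 6+11/593 = 6.02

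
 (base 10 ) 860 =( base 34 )pa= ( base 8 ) 1534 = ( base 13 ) 512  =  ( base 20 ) 230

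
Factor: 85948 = 2^2*21487^1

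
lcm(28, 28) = 28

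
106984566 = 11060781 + 95923785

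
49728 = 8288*6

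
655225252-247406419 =407818833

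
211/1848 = 211/1848 = 0.11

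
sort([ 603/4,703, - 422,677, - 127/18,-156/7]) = [ - 422,-156/7, - 127/18, 603/4, 677, 703]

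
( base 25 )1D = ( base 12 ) 32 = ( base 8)46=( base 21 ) 1H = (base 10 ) 38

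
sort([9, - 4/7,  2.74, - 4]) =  [  -  4 , - 4/7,2.74, 9]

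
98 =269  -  171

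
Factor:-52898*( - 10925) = 577910650 =2^1*5^2*19^1*23^1*26449^1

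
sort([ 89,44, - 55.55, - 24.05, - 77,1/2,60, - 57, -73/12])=[ - 77 , - 57, - 55.55, - 24.05, - 73/12, 1/2,44,60,  89]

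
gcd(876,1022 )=146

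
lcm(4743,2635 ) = 23715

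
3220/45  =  644/9 = 71.56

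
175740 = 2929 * 60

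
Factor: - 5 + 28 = 23^1=23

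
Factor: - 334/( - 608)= 167/304 = 2^( - 4)*19^( - 1 )*167^1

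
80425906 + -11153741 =69272165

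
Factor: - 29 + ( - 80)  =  - 109^1 = -109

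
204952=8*25619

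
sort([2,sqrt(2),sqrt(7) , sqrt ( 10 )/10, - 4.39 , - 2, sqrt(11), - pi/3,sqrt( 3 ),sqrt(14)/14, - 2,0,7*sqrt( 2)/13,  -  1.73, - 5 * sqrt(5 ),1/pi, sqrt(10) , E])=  [ - 5 * sqrt( 5), - 4.39, - 2, - 2, - 1.73, - pi/3,0,sqrt( 14) /14,sqrt ( 10 ) /10,1/pi,7*sqrt(2)/13, sqrt ( 2) , sqrt(3 ),2,  sqrt(7 ) , E,sqrt(10),sqrt(11) ] 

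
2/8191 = 2/8191 = 0.00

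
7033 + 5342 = 12375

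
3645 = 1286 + 2359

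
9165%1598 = 1175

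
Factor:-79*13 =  - 1027 = -13^1*79^1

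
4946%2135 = 676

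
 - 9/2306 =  - 1 + 2297/2306 =-  0.00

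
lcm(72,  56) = 504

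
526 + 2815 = 3341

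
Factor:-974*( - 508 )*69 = 2^3*3^1*23^1 * 127^1*487^1 = 34140648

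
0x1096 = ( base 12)255A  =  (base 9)5737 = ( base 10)4246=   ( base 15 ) 13d1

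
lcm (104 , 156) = 312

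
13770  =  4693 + 9077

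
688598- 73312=615286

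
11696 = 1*11696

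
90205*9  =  811845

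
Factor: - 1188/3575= -2^2*3^3*5^( - 2 )*13^( - 1) = - 108/325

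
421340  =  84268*5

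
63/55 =1 + 8/55 = 1.15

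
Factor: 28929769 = 11^2*47^1*5087^1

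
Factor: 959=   7^1*137^1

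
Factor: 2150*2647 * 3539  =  2^1*5^2*43^1*2647^1*3539^1=20140625950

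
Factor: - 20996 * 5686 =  -119383256 = - 2^3 *29^1*181^1 * 2843^1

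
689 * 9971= 6870019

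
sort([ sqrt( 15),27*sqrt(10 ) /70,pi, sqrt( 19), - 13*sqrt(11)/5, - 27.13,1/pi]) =[ - 27.13, - 13 * sqrt(11)/5,  1/pi,27*sqrt(10) /70, pi,sqrt(15),sqrt ( 19) ] 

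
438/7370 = 219/3685= 0.06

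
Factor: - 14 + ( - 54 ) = -68 = - 2^2 * 17^1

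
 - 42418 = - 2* 21209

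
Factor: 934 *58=2^2*29^1 * 467^1=54172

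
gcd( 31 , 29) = 1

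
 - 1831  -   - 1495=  - 336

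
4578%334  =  236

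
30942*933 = 28868886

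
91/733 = 91/733 = 0.12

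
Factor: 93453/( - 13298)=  - 2^( - 1 )*3^1*61^( - 1)*109^( - 1)*31151^1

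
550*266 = 146300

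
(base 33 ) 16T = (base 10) 1316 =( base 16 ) 524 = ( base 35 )12L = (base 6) 10032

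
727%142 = 17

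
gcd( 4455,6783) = 3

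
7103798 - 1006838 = 6096960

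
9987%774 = 699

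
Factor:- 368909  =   - 29^1*12721^1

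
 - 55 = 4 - 59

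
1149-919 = 230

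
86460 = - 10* ( - 8646 ) 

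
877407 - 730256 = 147151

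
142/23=6 + 4/23 = 6.17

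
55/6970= 11/1394 = 0.01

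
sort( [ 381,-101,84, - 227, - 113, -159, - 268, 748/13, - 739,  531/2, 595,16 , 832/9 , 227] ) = [-739 ,-268, - 227, - 159 , - 113,  -  101,16,748/13, 84,832/9,  227,  531/2 , 381 , 595]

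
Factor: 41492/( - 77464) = - 2^(  -  1 )*11^1 * 41^1*421^( - 1) = - 451/842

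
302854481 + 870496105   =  1173350586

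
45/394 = 45/394 =0.11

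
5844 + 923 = 6767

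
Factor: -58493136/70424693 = -2^4*3^1*13^1*17^(-1)*93739^1*4142629^( - 1)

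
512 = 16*32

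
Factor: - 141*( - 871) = 3^1*13^1*47^1*67^1 = 122811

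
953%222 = 65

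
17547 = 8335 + 9212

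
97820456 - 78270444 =19550012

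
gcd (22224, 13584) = 48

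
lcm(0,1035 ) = 0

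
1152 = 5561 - 4409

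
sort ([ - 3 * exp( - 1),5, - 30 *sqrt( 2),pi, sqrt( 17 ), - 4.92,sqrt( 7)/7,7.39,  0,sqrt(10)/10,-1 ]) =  [ - 30*sqrt ( 2)  , - 4.92,-3*exp(-1),-1,0,  sqrt( 10)/10,sqrt( 7) /7, pi,sqrt( 17 ),5,7.39 ]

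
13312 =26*512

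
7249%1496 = 1265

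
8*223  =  1784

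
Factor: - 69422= - 2^1*103^1*337^1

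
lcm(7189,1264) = 115024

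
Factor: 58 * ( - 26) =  - 2^2*13^1 * 29^1 = -1508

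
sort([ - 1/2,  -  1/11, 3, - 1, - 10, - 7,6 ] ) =[ - 10, - 7,- 1 , -1/2, - 1/11,3,6 ] 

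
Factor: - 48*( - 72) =3456 = 2^7*3^3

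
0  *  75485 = 0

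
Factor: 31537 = 11^1 * 47^1 * 61^1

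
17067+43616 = 60683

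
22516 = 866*26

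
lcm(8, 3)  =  24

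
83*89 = 7387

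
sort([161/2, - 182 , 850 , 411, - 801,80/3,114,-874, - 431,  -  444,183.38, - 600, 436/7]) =[-874, -801, - 600, - 444 , - 431, - 182, 80/3, 436/7,161/2, 114, 183.38,411,850 ]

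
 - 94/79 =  - 94/79 = - 1.19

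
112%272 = 112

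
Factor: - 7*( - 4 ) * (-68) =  - 1904 = - 2^4*7^1*17^1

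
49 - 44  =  5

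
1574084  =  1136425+437659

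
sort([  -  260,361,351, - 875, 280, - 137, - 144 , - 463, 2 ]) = [ - 875, - 463, - 260, - 144,  -  137,2,280, 351, 361]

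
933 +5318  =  6251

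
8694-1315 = 7379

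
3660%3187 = 473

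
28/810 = 14/405 = 0.03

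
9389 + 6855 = 16244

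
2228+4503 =6731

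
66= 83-17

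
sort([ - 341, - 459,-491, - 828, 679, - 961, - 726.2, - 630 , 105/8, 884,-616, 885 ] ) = [ - 961, - 828, - 726.2, - 630, - 616, - 491,  -  459, - 341, 105/8,679,  884, 885] 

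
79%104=79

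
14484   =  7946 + 6538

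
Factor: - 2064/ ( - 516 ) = 2^2 = 4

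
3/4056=1/1352 =0.00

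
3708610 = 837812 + 2870798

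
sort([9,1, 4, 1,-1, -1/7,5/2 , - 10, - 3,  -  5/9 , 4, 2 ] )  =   [ - 10,-3,-1, -5/9,  -  1/7,  1,1, 2, 5/2, 4 , 4, 9]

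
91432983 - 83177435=8255548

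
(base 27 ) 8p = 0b11110001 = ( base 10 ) 241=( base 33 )7a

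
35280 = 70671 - 35391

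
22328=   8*2791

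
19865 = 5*3973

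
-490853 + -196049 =-686902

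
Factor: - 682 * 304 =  - 2^5*11^1*19^1 * 31^1 = -207328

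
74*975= 72150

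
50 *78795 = 3939750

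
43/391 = 43/391 = 0.11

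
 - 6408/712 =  -9 = -9.00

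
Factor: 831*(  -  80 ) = -2^4*3^1*5^1*277^1 = - 66480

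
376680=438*860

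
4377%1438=63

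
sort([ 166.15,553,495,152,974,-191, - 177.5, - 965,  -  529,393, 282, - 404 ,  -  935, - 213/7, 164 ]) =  [-965,-935,  -  529, - 404, - 191, -177.5 , - 213/7,152,164,166.15,282, 393 , 495, 553,974]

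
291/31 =291/31 =9.39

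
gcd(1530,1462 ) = 34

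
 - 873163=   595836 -1468999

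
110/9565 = 22/1913 = 0.01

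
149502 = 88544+60958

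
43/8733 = 43/8733= 0.00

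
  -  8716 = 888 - 9604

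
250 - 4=246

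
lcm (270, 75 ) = 1350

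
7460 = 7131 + 329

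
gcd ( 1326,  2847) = 39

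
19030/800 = 1903/80  =  23.79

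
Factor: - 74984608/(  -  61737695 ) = 2^5  *  5^( - 1) * 71^(  -  1 )*173909^( - 1) *2343269^1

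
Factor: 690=2^1 * 3^1  *  5^1 * 23^1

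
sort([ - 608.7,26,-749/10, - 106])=[ - 608.7, -106,-749/10 , 26 ] 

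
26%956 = 26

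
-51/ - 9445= 51/9445 = 0.01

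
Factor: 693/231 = 3^1=3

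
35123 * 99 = 3477177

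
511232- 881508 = -370276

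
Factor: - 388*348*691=-2^4 * 3^1*29^1*97^1*691^1  =  - 93301584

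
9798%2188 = 1046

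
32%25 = 7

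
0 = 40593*0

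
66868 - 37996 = 28872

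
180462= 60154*3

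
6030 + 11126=17156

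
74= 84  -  10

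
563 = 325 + 238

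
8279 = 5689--2590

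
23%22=1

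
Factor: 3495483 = 3^2*61^1*6367^1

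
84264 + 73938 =158202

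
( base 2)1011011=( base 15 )61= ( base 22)43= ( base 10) 91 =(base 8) 133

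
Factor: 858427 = 858427^1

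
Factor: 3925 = 5^2*157^1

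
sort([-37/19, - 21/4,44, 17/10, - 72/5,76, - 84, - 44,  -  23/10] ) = [ - 84 , - 44, -72/5 ,  -  21/4, - 23/10, - 37/19, 17/10, 44, 76] 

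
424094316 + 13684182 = 437778498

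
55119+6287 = 61406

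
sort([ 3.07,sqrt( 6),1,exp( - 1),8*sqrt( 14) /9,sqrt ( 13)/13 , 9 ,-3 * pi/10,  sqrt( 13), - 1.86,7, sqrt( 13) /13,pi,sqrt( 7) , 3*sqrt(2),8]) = [  -  1.86, - 3 * pi/10,sqrt(13)/13,sqrt(13)/13,exp( - 1 ),1,sqrt(6),sqrt(7), 3.07,pi,8*sqrt( 14 ) /9,sqrt(13),3*sqrt(2),7,  8,  9] 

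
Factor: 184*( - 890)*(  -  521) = 2^4 *5^1*23^1*89^1*521^1=85318960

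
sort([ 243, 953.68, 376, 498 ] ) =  [ 243,376 , 498, 953.68]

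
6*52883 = 317298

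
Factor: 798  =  2^1*3^1*7^1*19^1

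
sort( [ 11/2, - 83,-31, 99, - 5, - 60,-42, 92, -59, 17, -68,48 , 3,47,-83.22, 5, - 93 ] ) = [-93,-83.22,-83, - 68,-60 , -59 , - 42,  -  31,-5 , 3,  5 , 11/2, 17, 47, 48,92,99]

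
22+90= 112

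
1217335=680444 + 536891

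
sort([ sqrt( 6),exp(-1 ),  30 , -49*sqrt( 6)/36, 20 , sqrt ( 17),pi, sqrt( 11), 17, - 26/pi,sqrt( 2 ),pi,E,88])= [ - 26/pi, - 49 * sqrt( 6)/36, exp (-1 ),sqrt( 2),sqrt( 6), E, pi,pi,sqrt (11 ) , sqrt (17 ), 17,20,30,88 ]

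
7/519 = 7/519 = 0.01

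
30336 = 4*7584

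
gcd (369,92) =1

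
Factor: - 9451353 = - 3^1 * 3150451^1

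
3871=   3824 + 47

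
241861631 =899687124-657825493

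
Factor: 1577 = 19^1 * 83^1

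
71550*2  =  143100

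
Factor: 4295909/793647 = 3^( - 2) * 137^1*163^( - 1) * 541^(-1) * 31357^1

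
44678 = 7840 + 36838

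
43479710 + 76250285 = 119729995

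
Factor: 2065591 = 11^2*43^1 *397^1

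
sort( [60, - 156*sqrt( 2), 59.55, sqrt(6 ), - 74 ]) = [-156*sqrt( 2),-74, sqrt(6), 59.55, 60] 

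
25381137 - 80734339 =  - 55353202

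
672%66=12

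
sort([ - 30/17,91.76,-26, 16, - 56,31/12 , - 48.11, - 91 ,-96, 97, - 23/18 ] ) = [-96,-91, - 56, - 48.11, - 26, - 30/17, - 23/18,31/12  ,  16,  91.76, 97] 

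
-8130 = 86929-95059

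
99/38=2 + 23/38 = 2.61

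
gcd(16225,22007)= 59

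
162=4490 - 4328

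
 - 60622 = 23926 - 84548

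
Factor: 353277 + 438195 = 2^4*3^1*11^1*1499^1 = 791472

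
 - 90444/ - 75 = 30148/25 = 1205.92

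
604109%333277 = 270832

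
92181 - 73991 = 18190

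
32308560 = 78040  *414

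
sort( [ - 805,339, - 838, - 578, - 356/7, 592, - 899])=[ - 899,  -  838, - 805, -578, - 356/7,339,592]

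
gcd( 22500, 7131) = 3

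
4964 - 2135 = 2829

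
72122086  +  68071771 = 140193857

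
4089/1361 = 4089/1361 = 3.00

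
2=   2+0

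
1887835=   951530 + 936305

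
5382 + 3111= 8493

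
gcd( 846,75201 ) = 3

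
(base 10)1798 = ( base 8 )3406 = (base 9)2417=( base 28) 286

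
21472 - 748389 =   -  726917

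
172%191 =172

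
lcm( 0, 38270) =0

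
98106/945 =32702/315=103.82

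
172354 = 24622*7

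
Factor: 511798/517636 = 263/266=2^( - 1 )*7^( - 1 )*19^( - 1 )*263^1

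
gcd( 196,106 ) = 2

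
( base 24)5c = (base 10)132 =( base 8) 204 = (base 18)76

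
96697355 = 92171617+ 4525738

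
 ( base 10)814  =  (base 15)394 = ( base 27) 134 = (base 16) 32E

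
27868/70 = 13934/35 = 398.11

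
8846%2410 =1616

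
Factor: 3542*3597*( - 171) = - 2^1 *3^3*7^1 * 11^2*19^1*23^1 * 109^1 = -2178638154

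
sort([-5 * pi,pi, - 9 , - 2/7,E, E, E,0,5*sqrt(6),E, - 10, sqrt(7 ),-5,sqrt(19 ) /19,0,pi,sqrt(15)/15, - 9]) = [-5*pi, - 10,  -  9, - 9, - 5,-2/7,  0,0,sqrt ( 19)/19,sqrt (15 ) /15,sqrt(7), E , E,E, E,pi,pi,5*sqrt(6 ) ] 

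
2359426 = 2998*787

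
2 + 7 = 9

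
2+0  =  2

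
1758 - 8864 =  - 7106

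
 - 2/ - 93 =2/93 =0.02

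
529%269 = 260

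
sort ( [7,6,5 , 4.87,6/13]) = [6/13 , 4.87,5, 6, 7 ]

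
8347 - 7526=821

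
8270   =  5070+3200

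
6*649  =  3894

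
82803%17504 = 12787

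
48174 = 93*518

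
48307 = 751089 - 702782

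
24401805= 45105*541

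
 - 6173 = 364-6537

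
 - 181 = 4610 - 4791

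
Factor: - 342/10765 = - 2^1 * 3^2*5^( - 1)*19^1*2153^(  -  1)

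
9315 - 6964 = 2351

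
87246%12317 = 1027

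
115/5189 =115/5189= 0.02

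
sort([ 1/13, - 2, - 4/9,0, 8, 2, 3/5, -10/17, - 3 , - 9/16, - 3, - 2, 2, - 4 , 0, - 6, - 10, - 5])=[ - 10,  -  6, - 5, - 4, - 3, - 3, - 2,  -  2, - 10/17,  -  9/16, - 4/9, 0,0, 1/13 , 3/5 , 2,  2, 8] 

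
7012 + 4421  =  11433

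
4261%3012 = 1249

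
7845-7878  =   - 33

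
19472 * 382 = 7438304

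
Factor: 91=7^1 * 13^1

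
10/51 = 10/51 = 0.20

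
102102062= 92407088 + 9694974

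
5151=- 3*( - 1717)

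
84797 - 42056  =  42741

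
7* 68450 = 479150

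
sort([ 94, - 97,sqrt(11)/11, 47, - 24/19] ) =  [-97, - 24/19,sqrt(11 )/11, 47, 94] 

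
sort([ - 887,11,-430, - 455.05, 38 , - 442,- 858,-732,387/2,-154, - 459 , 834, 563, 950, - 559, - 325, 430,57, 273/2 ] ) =[-887, - 858 , - 732, - 559,-459,- 455.05, - 442, - 430, - 325, - 154,11, 38, 57,273/2,  387/2, 430, 563, 834, 950] 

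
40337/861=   46  +  731/861= 46.85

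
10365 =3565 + 6800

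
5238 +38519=43757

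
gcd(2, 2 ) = 2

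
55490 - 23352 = 32138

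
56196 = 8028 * 7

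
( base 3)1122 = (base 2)101100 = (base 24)1K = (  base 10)44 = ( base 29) 1f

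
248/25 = 248/25 = 9.92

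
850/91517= 850/91517 = 0.01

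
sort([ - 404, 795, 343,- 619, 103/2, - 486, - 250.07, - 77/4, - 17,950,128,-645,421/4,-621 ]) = [ - 645, - 621 , -619, - 486 , - 404, - 250.07,-77/4, - 17, 103/2, 421/4,128, 343,  795,950]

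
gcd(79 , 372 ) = 1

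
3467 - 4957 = -1490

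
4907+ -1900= 3007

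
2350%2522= 2350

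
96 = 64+32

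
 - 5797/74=-79 + 49/74 = - 78.34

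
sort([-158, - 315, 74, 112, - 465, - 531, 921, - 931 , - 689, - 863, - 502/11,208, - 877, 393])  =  [ - 931, - 877,-863,- 689, - 531,-465,-315, -158, - 502/11, 74,112,208, 393,921]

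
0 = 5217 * 0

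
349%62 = 39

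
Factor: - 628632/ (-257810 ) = 314316/128905 = 2^2*3^2*5^( - 1 )*7^(-1)*29^( -1 )*127^( - 1)*8731^1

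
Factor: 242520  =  2^3*3^1*5^1*43^1*47^1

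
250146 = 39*6414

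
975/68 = 975/68 = 14.34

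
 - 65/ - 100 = 13/20 = 0.65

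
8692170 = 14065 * 618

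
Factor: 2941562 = 2^1*13^1 * 23^1*4919^1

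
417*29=12093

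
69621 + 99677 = 169298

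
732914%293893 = 145128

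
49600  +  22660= 72260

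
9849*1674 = 16487226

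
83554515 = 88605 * 943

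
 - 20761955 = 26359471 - 47121426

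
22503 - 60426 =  - 37923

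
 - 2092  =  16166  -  18258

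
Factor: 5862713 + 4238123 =2^2*283^1 * 8923^1= 10100836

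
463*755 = 349565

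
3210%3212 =3210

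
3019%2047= 972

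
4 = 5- 1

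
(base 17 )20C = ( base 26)MI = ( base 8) 1116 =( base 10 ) 590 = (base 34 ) hc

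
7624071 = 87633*87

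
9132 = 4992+4140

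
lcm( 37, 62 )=2294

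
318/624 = 53/104 = 0.51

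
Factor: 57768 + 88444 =2^2*11^1*3323^1 = 146212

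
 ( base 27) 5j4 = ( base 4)1001002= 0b1000001000010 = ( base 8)10102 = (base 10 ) 4162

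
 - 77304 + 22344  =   - 54960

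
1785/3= 595= 595.00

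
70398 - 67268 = 3130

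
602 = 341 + 261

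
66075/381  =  22025/127  =  173.43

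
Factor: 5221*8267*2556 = 2^2  *  3^2*7^1*23^1*71^1*227^1*1181^1=110322089892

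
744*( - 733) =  - 545352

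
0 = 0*67496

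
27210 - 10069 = 17141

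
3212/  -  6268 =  - 803/1567=-  0.51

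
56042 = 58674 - 2632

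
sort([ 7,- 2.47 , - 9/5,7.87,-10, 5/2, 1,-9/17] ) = [ - 10,-2.47, - 9/5, - 9/17, 1,5/2 , 7,7.87 ]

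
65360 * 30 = 1960800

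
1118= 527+591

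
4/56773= 4/56773 = 0.00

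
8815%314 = 23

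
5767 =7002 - 1235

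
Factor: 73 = 73^1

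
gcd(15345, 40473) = 9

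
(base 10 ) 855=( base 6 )3543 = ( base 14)451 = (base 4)31113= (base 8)1527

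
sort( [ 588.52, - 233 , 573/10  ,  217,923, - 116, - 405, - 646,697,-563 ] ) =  [-646, - 563, - 405,  -  233, - 116,573/10 , 217, 588.52,697, 923 ] 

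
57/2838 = 19/946 = 0.02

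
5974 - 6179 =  - 205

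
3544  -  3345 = 199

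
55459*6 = 332754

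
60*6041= 362460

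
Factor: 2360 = 2^3*5^1*59^1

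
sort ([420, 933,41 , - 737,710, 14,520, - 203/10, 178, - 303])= [ - 737,  -  303, - 203/10,14, 41,178, 420, 520,710,933]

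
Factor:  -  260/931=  - 2^2 * 5^1*7^ (-2 )*13^1*19^ ( - 1 )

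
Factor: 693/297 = 3^(  -  1 )*7^1=7/3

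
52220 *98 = 5117560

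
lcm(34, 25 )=850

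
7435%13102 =7435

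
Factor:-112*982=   -  2^5*7^1*491^1  =  -109984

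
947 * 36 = 34092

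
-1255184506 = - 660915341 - 594269165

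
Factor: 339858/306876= 2^( - 1 )* 3^1*79^1*107^( - 1 ) = 237/214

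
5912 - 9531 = - 3619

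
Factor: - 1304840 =- 2^3 * 5^1*32621^1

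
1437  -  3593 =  - 2156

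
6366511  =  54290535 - 47924024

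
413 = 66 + 347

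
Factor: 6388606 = 2^1*7^1*456329^1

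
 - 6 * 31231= - 187386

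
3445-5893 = -2448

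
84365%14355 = 12590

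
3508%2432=1076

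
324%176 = 148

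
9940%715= 645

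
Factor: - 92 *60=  - 2^4*3^1*5^1 * 23^1 = -5520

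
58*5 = 290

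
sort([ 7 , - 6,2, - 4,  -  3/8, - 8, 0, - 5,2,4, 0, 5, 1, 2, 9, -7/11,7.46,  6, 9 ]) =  [ - 8,  -  6, - 5, - 4, - 7/11, - 3/8, 0, 0, 1, 2, 2,2, 4, 5, 6,7, 7.46,9, 9] 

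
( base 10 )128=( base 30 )48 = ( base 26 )4O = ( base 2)10000000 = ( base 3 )11202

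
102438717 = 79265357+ 23173360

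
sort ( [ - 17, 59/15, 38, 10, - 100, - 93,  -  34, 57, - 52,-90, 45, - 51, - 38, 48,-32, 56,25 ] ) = [-100, - 93, - 90  ,-52, - 51, - 38, - 34 , - 32, - 17, 59/15,10,25,38 , 45, 48, 56,57] 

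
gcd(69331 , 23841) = 1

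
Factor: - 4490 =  -2^1 * 5^1*449^1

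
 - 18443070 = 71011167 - 89454237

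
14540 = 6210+8330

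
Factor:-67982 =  - 2^1*19^1*1789^1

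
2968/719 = 4 + 92/719 = 4.13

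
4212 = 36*117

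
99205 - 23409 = 75796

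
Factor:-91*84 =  - 7644 = - 2^2*3^1*7^2*13^1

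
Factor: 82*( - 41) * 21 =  - 2^1*3^1*7^1 *41^2 = - 70602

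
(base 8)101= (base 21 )32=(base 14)49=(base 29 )27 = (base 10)65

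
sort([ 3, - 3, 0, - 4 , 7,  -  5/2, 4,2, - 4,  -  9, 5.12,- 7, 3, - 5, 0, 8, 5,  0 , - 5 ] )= [ - 9,- 7,-5, - 5,  -  4, - 4, - 3, - 5/2 , 0, 0, 0, 2, 3, 3, 4,5 , 5.12, 7, 8] 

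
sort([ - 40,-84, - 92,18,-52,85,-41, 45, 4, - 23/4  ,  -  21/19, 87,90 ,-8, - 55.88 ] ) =[ - 92,-84, - 55.88,  -  52, - 41,-40,  -  8, - 23/4, - 21/19, 4, 18,45,85, 87, 90] 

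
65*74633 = 4851145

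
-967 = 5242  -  6209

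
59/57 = 59/57 = 1.04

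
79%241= 79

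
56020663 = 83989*667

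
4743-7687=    - 2944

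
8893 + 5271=14164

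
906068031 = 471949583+434118448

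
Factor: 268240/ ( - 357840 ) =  - 3^( - 2)*71^( - 1)*479^1 = - 479/639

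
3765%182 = 125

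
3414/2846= 1707/1423  =  1.20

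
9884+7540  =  17424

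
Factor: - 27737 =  - 27737^1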